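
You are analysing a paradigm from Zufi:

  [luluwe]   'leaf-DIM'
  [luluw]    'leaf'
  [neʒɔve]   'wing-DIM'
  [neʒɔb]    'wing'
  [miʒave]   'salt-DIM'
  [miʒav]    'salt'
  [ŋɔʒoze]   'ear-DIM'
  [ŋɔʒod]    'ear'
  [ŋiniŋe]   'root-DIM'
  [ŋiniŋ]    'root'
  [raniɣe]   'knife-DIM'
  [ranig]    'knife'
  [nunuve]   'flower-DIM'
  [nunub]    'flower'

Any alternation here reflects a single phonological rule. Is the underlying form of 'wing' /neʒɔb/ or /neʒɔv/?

/neʒɔb/

In [neʒɔve] and [neʒɔb] the final segment of 'wing' alternates: [v] ~ [b].
The stem 'salt' ([miʒave], [miʒav]) shows [v] unchanged in both environments, so [v] cannot be basic with [b] derived in isolation.
So /b/ is underlying, and a rule of intervocalic spirantization — voiced stops become fricatives between vowels — gives [v].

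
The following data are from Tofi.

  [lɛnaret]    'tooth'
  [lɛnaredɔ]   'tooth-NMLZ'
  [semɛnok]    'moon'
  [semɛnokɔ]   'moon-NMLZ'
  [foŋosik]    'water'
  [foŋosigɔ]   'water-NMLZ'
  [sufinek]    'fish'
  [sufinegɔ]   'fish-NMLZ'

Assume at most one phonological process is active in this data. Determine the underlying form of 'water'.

'water' shows [k] ~ [g] at the end of the stem ([foŋosik] vs [foŋosigɔ]).
The stem 'moon' ([semɛnok], [semɛnokɔ]) shows [k] unchanged in both environments, so [k] cannot be basic with [g] derived before the NMLZ suffix.
The underlying segment must be /g/; voiced obstruents become voiceless word-finally, yielding [k] there.

/foŋosig/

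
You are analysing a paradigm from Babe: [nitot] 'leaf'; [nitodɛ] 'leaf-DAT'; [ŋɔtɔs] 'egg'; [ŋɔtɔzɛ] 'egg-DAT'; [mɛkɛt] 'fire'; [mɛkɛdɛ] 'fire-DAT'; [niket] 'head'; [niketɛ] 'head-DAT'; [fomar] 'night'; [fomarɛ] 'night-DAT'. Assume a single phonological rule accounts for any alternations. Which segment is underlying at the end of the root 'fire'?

In [mɛkɛt] and [mɛkɛdɛ] the final segment of 'fire' alternates: [t] ~ [d].
Compare 'head', with invariant [t] in [niket] and [niketɛ]: an analysis with underlying /t/ and a rule producing [d] before the DAT suffix would wrongly predict alternation here too.
So /d/ is underlying, and a rule of word-final obstruent devoicing — voiced obstruents become voiceless word-finally — gives [t].

/d/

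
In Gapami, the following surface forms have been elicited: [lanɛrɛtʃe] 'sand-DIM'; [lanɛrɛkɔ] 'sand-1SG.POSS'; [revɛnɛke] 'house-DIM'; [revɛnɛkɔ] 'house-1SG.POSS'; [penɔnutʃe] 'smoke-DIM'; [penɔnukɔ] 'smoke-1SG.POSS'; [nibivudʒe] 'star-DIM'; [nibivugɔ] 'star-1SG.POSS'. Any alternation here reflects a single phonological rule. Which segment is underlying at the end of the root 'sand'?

/tʃ/

In [lanɛrɛtʃe] and [lanɛrɛkɔ] the final segment of 'sand' alternates: [tʃ] ~ [k].
If /k/ were underlying and a rule turned it into [tʃ] before the DIM suffix, 'house' would also alternate; but it has [k] in both [revɛnɛke] and [revɛnɛkɔ].
Therefore /tʃ/ is basic and [k] is derived by depalatalization (palato-alveolar /tʃ/ and /dʒ/ become [k] and [g] when no front vowel follows).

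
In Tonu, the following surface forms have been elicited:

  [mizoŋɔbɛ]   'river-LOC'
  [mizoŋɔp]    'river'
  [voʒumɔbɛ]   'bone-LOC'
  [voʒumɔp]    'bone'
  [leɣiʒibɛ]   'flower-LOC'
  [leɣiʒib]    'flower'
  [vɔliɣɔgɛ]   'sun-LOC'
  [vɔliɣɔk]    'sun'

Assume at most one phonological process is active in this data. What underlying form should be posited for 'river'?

In [mizoŋɔbɛ] and [mizoŋɔp] the final segment of 'river' alternates: [b] ~ [p].
If /b/ were underlying and a rule turned it into [p] in isolation, 'flower' would also alternate; but it has [b] in both [leɣiʒibɛ] and [leɣiʒib].
Therefore /p/ is basic and [b] is derived by intervocalic voicing (voiceless stops become voiced between vowels).
So 'river' = /mizoŋɔp/.

/mizoŋɔp/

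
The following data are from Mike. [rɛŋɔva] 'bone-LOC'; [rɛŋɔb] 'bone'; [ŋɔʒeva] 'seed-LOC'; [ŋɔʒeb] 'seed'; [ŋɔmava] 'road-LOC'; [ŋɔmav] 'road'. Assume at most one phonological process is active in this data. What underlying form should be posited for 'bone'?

/rɛŋɔb/

In [rɛŋɔva] and [rɛŋɔb] the final segment of 'bone' alternates: [v] ~ [b].
But 'road' keeps [v] in both environments ([ŋɔmava], [ŋɔmav]), so there is no rule changing /v/ to [b] in isolation.
Therefore /b/ is basic and [v] is derived by intervocalic spirantization (voiced stops become fricatives between vowels).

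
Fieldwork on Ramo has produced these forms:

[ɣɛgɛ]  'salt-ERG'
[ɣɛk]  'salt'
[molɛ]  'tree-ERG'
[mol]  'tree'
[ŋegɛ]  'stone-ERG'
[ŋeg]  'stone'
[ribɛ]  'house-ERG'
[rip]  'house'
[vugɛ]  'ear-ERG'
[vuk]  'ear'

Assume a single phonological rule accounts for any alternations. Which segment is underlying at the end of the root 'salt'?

/k/

The stem for 'salt' ends in [g] in [ɣɛgɛ] but [k] in [ɣɛk].
The stem 'stone' ([ŋegɛ], [ŋeg]) shows [g] unchanged in both environments, so [g] cannot be basic with [k] derived in isolation.
So /k/ is underlying, and a rule of intervocalic voicing — voiceless stops become voiced between vowels — gives [g].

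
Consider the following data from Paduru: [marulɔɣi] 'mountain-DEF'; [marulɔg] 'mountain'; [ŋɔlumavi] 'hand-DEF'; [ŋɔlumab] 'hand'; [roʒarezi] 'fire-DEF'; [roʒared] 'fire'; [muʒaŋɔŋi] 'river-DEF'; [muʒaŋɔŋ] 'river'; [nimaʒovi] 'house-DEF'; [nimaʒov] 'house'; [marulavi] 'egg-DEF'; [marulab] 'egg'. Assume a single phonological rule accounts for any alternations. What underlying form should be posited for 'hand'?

/ŋɔlumab/

The root 'hand' surfaces as [ŋɔlumavi] and [ŋɔlumab], with a stem-final [v] ~ [b] alternation.
But 'house' keeps [v] in both environments ([nimaʒovi], [nimaʒov]), so there is no rule changing /v/ to [b] in isolation.
The alternation reflects intervocalic spirantization: voiced stops become fricatives between vowels. /b/ is underlying.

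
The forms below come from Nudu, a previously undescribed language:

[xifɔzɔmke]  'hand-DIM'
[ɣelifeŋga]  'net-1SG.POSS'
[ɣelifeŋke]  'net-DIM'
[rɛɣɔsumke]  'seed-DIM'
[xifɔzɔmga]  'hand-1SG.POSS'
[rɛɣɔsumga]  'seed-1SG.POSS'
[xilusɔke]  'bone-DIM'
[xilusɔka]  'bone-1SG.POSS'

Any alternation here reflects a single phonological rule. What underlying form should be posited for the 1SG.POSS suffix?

The 1SG.POSS suffix surfaces as [-ga] and [-ka], depending on the final segment of the stem.
By contrast the DIM suffix keeps its initial [k] throughout — that segment must be underlying.
So the underlying form is /-ga/, and voiced stops become voiceless after a vowel.

/-ga/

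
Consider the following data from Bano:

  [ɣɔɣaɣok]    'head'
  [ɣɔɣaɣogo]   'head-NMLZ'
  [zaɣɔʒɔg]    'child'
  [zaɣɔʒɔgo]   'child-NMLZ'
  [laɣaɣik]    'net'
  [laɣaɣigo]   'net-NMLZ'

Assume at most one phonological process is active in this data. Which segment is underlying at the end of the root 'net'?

/k/

'net' shows [k] ~ [g] at the end of the stem ([laɣaɣik] vs [laɣaɣigo]).
Compare 'child', with invariant [g] in [zaɣɔʒɔg] and [zaɣɔʒɔgo]: an analysis with underlying /g/ and a rule producing [k] in isolation would wrongly predict alternation here too.
The alternation reflects intervocalic voicing: voiceless stops become voiced between vowels. /k/ is underlying.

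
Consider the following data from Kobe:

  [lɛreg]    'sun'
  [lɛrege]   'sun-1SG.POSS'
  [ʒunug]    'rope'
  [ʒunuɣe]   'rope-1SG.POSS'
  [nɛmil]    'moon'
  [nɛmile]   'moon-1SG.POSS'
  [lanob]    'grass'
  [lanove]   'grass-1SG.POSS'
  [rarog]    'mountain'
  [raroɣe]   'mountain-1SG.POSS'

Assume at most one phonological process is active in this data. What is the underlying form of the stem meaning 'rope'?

/ʒunuɣ/

'rope' shows [g] ~ [ɣ] at the end of the stem ([ʒunug] vs [ʒunuɣe]).
But 'sun' keeps [g] in both environments ([lɛreg], [lɛrege]), so there is no rule changing /g/ to [ɣ] before the 1SG.POSS suffix.
The alternation reflects word-final hardening: voiced fricatives become stops word-finally. /ɣ/ is underlying.
Hence 'rope' is /ʒunuɣ/ underlyingly.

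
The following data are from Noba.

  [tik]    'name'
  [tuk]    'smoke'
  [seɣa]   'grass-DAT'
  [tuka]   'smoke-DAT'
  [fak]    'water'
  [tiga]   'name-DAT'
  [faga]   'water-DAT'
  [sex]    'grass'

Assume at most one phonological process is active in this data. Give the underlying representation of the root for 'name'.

The root 'name' surfaces as [tiga] and [tik], with a stem-final [g] ~ [k] alternation.
Compare 'smoke', with invariant [k] in [tuka] and [tuk]: an analysis with underlying /k/ and a rule producing [g] before the DAT suffix would wrongly predict alternation here too.
So /g/ is underlying, and a rule of word-final obstruent devoicing — voiced obstruents become voiceless word-finally — gives [k].
The underlying form of 'name' is therefore /tig/.

/tig/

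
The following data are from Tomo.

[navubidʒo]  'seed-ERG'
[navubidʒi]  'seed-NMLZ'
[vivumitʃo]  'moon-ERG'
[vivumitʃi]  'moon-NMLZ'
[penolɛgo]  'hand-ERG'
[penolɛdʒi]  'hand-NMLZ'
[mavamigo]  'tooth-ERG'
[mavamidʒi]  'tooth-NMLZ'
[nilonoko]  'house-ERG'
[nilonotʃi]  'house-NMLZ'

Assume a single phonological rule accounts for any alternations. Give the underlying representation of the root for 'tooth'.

/mavamig/

The stem for 'tooth' ends in [g] in [mavamigo] but [dʒ] in [mavamidʒi].
The stem 'seed' ([navubidʒo], [navubidʒi]) shows [dʒ] unchanged in both environments, so [dʒ] cannot be basic with [g] derived before the ERG suffix.
The alternation reflects palatalization before a front vowel: /k/ and /g/ become palato-alveolar [tʃ] and [dʒ] before a front vowel. /g/ is underlying.
The underlying form of 'tooth' is therefore /mavamig/.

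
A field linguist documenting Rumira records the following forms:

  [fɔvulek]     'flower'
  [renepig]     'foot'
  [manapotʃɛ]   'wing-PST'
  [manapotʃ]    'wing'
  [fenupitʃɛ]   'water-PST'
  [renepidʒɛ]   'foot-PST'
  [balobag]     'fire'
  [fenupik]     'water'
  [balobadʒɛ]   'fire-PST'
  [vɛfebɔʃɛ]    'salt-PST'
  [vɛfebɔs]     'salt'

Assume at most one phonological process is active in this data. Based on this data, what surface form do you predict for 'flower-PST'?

[fɔvuletʃɛ]

In [fenupik] and [fenupitʃɛ] the final segment of 'water' alternates: [k] ~ [tʃ].
If /tʃ/ were underlying and a rule turned it into [k] in isolation, 'wing' would also alternate; but it has [tʃ] in both [manapotʃ] and [manapotʃɛ].
Therefore /k/ is basic and [tʃ] is derived by palatalization before a front vowel (/k/, /g/ and /s/ become palato-alveolar [tʃ], [dʒ] and [ʃ] before a front vowel).
From [fɔvulek] the stem 'flower' is /fɔvulek/; before a front vowel this yields [fɔvuletʃɛ].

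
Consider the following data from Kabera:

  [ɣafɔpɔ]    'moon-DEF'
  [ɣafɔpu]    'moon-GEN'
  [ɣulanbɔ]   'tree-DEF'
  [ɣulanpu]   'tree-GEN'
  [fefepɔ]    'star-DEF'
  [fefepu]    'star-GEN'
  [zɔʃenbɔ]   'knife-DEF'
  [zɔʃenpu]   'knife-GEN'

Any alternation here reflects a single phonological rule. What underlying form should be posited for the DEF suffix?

The DEF suffix surfaces as [-bɔ] and [-pɔ], depending on the final segment of the stem.
The GEN suffix, which begins with [p], is invariant after every stem; so [p] is not altered by any rule here.
The DEF suffix is therefore /-bɔ/ underlyingly, with post-vocalic devoicing: voiced stops become voiceless after a vowel.

/-bɔ/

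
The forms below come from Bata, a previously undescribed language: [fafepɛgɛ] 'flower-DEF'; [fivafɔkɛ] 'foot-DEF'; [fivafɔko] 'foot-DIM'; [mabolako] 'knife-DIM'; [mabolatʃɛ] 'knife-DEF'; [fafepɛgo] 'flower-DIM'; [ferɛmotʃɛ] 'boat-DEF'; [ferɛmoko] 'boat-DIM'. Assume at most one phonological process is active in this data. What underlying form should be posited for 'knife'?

The stem for 'knife' ends in [k] in [mabolako] but [tʃ] in [mabolatʃɛ].
Compare 'foot', with invariant [k] in [fivafɔko] and [fivafɔkɛ]: an analysis with underlying /k/ and a rule producing [tʃ] before the DEF suffix would wrongly predict alternation here too.
The alternation reflects depalatalization: palato-alveolar /tʃ/ becomes [k] when no front vowel follows. /tʃ/ is underlying.

/mabolatʃ/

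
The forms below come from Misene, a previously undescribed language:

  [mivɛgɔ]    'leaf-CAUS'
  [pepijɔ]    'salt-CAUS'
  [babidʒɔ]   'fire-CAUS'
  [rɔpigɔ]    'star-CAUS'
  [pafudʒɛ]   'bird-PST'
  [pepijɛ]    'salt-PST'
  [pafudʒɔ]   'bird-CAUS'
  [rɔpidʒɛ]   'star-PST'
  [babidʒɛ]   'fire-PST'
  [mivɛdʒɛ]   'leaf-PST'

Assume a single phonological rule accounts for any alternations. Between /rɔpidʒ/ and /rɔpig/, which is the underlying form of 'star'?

The root 'star' surfaces as [rɔpidʒɛ] and [rɔpigɔ], with a stem-final [dʒ] ~ [g] alternation.
If /dʒ/ were underlying and a rule turned it into [g] before the CAUS suffix, 'fire' would also alternate; but it has [dʒ] in both [babidʒɛ] and [babidʒɔ].
So /g/ is underlying, and a rule of palatalization before a front vowel — /g/ becomes palato-alveolar [dʒ] before a front vowel — gives [dʒ].

/rɔpig/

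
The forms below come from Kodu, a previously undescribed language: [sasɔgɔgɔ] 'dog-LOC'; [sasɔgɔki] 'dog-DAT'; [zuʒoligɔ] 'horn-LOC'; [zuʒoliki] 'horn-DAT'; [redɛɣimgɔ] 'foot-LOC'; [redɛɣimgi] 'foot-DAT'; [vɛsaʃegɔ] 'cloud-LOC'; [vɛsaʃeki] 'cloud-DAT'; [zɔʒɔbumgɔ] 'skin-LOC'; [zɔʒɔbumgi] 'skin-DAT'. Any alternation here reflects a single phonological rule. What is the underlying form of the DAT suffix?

/-ki/

The DAT suffix surfaces as [-gi] and [-ki], depending on the final segment of the stem.
The LOC suffix, which begins with [g], is invariant after every stem; so [g] is not altered by any rule here.
So the underlying form is /-ki/, and voiceless stops become voiced after a nasal.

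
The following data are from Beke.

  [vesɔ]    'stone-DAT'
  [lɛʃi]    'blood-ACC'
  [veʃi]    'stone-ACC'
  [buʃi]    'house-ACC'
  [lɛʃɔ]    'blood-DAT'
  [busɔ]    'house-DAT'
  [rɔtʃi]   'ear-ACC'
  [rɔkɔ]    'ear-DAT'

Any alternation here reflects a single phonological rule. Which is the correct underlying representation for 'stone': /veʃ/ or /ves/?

/ves/

'stone' shows [s] ~ [ʃ] at the end of the stem ([vesɔ] vs [veʃi]).
But 'blood' keeps [ʃ] in both environments ([lɛʃɔ], [lɛʃi]), so there is no rule changing /ʃ/ to [s] before the DAT suffix.
The underlying segment must be /s/; /k/ and /s/ become palato-alveolar [tʃ] and [ʃ] before a front vowel, yielding [ʃ] there.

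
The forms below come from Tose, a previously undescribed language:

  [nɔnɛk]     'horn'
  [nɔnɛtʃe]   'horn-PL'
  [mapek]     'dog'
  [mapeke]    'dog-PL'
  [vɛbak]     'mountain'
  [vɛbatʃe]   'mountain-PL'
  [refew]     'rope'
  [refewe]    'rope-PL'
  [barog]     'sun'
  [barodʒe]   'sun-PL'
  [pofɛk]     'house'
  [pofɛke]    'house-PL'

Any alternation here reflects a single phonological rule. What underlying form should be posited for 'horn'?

The root 'horn' surfaces as [nɔnɛk] and [nɔnɛtʃe], with a stem-final [k] ~ [tʃ] alternation.
But 'house' keeps [k] in both environments ([pofɛk], [pofɛke]), so there is no rule changing /k/ to [tʃ] before the PL suffix.
So /tʃ/ is underlying, and a rule of depalatalization — palato-alveolar /tʃ/ and /dʒ/ become [k] and [g] when no front vowel follows — gives [k].

/nɔnɛtʃ/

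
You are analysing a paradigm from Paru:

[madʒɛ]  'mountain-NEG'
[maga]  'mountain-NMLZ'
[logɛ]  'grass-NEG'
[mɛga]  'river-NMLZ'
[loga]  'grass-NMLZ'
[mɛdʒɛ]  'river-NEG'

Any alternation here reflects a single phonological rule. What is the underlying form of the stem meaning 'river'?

In [mɛga] and [mɛdʒɛ] the final segment of 'river' alternates: [g] ~ [dʒ].
But 'grass' keeps [g] in both environments ([loga], [logɛ]), so there is no rule changing /g/ to [dʒ] before the NEG suffix.
Therefore /dʒ/ is basic and [g] is derived by depalatalization (palato-alveolar /dʒ/ becomes [g] when no front vowel follows).
Hence 'river' is /mɛdʒ/ underlyingly.

/mɛdʒ/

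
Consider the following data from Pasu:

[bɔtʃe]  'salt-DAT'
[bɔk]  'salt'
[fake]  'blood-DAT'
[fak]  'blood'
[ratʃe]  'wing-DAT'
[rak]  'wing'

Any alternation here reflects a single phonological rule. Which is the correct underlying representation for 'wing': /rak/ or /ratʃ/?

/ratʃ/

The root 'wing' surfaces as [ratʃe] and [rak], with a stem-final [tʃ] ~ [k] alternation.
If /k/ were underlying and a rule turned it into [tʃ] before the DAT suffix, 'blood' would also alternate; but it has [k] in both [fake] and [fak].
The alternation reflects depalatalization: palato-alveolar /tʃ/ becomes [k] when no front vowel follows. /tʃ/ is underlying.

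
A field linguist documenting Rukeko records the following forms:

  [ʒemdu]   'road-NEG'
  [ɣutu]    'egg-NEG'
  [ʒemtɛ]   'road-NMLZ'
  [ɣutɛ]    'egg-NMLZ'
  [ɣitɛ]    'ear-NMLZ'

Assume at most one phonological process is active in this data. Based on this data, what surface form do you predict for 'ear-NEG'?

[ɣitu]

The NEG suffix surfaces as [-du] and [-tu], depending on the final segment of the stem.
By contrast the NMLZ suffix keeps its initial [t] throughout — that segment must be underlying.
The NEG suffix is therefore /-du/ underlyingly, with post-vocalic devoicing: voiced stops become voiceless after a vowel.
After 'ear', which ends in a vowel, the suffix surfaces as [-tu], giving [ɣitu].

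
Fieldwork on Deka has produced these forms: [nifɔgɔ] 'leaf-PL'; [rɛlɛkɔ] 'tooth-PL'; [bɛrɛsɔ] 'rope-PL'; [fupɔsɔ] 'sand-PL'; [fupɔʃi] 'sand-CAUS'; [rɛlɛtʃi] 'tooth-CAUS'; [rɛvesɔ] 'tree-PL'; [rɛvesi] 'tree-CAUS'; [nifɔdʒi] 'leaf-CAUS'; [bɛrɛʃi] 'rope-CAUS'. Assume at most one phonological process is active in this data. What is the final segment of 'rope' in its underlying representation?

/ʃ/

The root 'rope' surfaces as [bɛrɛʃi] and [bɛrɛsɔ], with a stem-final [ʃ] ~ [s] alternation.
But 'tree' keeps [s] in both environments ([rɛvesi], [rɛvesɔ]), so there is no rule changing /s/ to [ʃ] before the CAUS suffix.
Therefore /ʃ/ is basic and [s] is derived by depalatalization (palato-alveolar /tʃ/, /dʒ/ and /ʃ/ become [k], [g] and [s] when no front vowel follows).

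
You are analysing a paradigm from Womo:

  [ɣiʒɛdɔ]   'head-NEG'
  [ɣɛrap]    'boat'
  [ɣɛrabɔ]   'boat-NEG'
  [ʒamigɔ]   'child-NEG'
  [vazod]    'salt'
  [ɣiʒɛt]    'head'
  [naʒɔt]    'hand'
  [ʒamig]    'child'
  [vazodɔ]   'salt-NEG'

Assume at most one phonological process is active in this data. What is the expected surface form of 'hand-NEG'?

[naʒɔdɔ]

'head' shows [t] ~ [d] at the end of the stem ([ɣiʒɛt] vs [ɣiʒɛdɔ]).
If /d/ were underlying and a rule turned it into [t] in isolation, 'salt' would also alternate; but it has [d] in both [vazod] and [vazodɔ].
So /t/ is underlying, and a rule of intervocalic voicing — voiceless stops become voiced between vowels — gives [d].
The one attested form of 'hand', [naʒɔt], shows underlying /naʒɔt/. Applying the same rule between vowels gives [naʒɔdɔ].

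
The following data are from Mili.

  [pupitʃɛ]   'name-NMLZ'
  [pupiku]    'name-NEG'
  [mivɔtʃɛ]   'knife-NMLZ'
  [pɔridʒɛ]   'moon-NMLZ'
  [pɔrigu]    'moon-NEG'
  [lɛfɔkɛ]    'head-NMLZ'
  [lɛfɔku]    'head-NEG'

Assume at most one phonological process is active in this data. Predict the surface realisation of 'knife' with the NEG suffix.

'name' shows [tʃ] ~ [k] at the end of the stem ([pupitʃɛ] vs [pupiku]).
Compare 'head', with invariant [k] in [lɛfɔkɛ] and [lɛfɔku]: an analysis with underlying /k/ and a rule producing [tʃ] before the NMLZ suffix would wrongly predict alternation here too.
So /tʃ/ is underlying, and a rule of depalatalization — palato-alveolar /tʃ/ and /dʒ/ become [k] and [g] when no front vowel follows — gives [k].
The one attested form of 'knife', [mivɔtʃɛ], shows underlying /mivɔtʃ/. Applying the same rule when no front vowel follows gives [mivɔku].

[mivɔku]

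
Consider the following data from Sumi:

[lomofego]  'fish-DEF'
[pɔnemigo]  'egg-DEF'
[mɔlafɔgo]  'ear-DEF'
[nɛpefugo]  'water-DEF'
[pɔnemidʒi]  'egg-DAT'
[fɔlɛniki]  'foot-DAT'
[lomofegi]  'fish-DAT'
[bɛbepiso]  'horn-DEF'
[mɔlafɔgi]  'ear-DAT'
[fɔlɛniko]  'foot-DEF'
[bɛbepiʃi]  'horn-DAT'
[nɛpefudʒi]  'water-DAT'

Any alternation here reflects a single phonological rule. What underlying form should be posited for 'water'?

/nɛpefudʒ/

The stem for 'water' ends in [g] in [nɛpefugo] but [dʒ] in [nɛpefudʒi].
But 'fish' keeps [g] in both environments ([lomofego], [lomofegi]), so there is no rule changing /g/ to [dʒ] before the DAT suffix.
Therefore /dʒ/ is basic and [g] is derived by depalatalization (palato-alveolar /dʒ/ and /ʃ/ become [g] and [s] when no front vowel follows).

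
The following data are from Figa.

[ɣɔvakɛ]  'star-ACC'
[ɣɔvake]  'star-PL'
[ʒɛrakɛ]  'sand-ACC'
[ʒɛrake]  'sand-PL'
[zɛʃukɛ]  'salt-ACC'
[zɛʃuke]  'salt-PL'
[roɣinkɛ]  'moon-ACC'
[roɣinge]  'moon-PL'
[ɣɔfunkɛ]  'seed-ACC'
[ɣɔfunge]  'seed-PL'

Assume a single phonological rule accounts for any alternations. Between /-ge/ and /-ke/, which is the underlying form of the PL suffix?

/-ge/

The PL suffix surfaces as [-ge] and [-ke], depending on the final segment of the stem.
The ACC suffix, which begins with [k], is invariant after every stem; so [k] is not altered by any rule here.
The PL suffix is therefore /-ge/ underlyingly, with post-vocalic devoicing: voiced stops become voiceless after a vowel.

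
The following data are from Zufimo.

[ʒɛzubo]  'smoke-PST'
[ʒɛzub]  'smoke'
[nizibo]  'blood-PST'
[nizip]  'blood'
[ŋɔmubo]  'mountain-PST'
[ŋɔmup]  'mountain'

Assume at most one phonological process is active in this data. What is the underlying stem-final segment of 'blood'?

/p/

The root 'blood' surfaces as [nizibo] and [nizip], with a stem-final [b] ~ [p] alternation.
But 'smoke' keeps [b] in both environments ([ʒɛzubo], [ʒɛzub]), so there is no rule changing /b/ to [p] in isolation.
So /p/ is underlying, and a rule of intervocalic voicing — voiceless stops become voiced between vowels — gives [b].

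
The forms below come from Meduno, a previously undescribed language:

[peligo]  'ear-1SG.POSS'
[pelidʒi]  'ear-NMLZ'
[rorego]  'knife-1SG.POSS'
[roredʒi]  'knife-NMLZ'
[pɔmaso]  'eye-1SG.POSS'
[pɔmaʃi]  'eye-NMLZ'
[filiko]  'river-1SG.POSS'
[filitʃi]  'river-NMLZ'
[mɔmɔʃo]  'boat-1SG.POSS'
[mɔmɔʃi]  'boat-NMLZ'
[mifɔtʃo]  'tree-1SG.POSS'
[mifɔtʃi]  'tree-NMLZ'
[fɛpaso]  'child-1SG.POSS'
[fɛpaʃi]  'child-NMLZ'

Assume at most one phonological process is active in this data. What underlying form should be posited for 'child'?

'child' shows [s] ~ [ʃ] at the end of the stem ([fɛpaso] vs [fɛpaʃi]).
Compare 'boat', with invariant [ʃ] in [mɔmɔʃo] and [mɔmɔʃi]: an analysis with underlying /ʃ/ and a rule producing [s] before the 1SG.POSS suffix would wrongly predict alternation here too.
So /s/ is underlying, and a rule of palatalization before a front vowel — /k/, /g/ and /s/ become palato-alveolar [tʃ], [dʒ] and [ʃ] before a front vowel — gives [ʃ].
So 'child' = /fɛpas/.

/fɛpas/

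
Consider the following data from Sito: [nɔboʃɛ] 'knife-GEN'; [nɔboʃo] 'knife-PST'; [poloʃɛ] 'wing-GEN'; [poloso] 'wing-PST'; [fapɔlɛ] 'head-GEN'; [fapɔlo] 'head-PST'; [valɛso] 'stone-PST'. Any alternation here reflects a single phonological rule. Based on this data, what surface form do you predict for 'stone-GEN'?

The stem for 'wing' ends in [ʃ] in [poloʃɛ] but [s] in [poloso].
If /ʃ/ were underlying and a rule turned it into [s] before the PST suffix, 'knife' would also alternate; but it has [ʃ] in both [nɔboʃɛ] and [nɔboʃo].
The alternation reflects palatalization before a front vowel: /s/ becomes palato-alveolar [ʃ] before a front vowel. /s/ is underlying.
The one attested form of 'stone', [valɛso], shows underlying /valɛs/. Applying the same rule before a front vowel gives [valɛʃɛ].

[valɛʃɛ]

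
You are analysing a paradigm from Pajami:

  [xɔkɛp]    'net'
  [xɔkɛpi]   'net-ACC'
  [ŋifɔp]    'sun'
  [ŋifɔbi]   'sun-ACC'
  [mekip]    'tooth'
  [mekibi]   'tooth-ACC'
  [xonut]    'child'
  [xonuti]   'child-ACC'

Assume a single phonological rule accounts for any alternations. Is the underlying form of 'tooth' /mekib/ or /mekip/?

/mekib/

The root 'tooth' surfaces as [mekip] and [mekibi], with a stem-final [p] ~ [b] alternation.
If /p/ were underlying and a rule turned it into [b] before the ACC suffix, 'net' would also alternate; but it has [p] in both [xɔkɛp] and [xɔkɛpi].
The alternation reflects word-final obstruent devoicing: voiced obstruents become voiceless word-finally. /b/ is underlying.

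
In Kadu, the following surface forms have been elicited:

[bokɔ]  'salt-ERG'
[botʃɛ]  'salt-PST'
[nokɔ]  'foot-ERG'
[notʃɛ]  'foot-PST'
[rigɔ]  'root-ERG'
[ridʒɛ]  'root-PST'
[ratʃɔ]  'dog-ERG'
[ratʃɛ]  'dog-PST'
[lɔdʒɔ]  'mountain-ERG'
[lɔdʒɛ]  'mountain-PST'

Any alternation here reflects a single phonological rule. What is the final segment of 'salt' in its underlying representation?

/k/

The stem for 'salt' ends in [k] in [bokɔ] but [tʃ] in [botʃɛ].
Compare 'dog', with invariant [tʃ] in [ratʃɔ] and [ratʃɛ]: an analysis with underlying /tʃ/ and a rule producing [k] before the ERG suffix would wrongly predict alternation here too.
The alternation reflects palatalization before a front vowel: /k/ and /g/ become palato-alveolar [tʃ] and [dʒ] before a front vowel. /k/ is underlying.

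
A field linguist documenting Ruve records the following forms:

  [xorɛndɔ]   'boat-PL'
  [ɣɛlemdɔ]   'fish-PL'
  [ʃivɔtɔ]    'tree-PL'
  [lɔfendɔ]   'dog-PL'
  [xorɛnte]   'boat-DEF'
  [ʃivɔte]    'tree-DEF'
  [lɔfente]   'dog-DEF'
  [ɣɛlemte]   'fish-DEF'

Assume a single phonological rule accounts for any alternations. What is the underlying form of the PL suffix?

/-dɔ/

The PL morpheme has two allomorphs, [-dɔ] and [-tɔ].
The DEF suffix, which begins with [t], is invariant after every stem; so [t] is not altered by any rule here.
The PL suffix is therefore /-dɔ/ underlyingly, with post-vocalic devoicing: voiced stops become voiceless after a vowel.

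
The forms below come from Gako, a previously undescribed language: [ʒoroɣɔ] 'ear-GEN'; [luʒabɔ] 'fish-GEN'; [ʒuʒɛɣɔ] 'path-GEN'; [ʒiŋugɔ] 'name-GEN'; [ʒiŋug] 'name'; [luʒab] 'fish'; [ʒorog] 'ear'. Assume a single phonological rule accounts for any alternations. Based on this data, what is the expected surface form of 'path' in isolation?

The root 'ear' surfaces as [ʒoroɣɔ] and [ʒorog], with a stem-final [ɣ] ~ [g] alternation.
Compare 'name', with invariant [g] in [ʒiŋugɔ] and [ʒiŋug]: an analysis with underlying /g/ and a rule producing [ɣ] before the GEN suffix would wrongly predict alternation here too.
The alternation reflects word-final hardening: voiced fricatives become stops word-finally. /ɣ/ is underlying.
From [ʒuʒɛɣɔ] the stem 'path' is /ʒuʒɛɣ/; word-finally this yields [ʒuʒɛg].

[ʒuʒɛg]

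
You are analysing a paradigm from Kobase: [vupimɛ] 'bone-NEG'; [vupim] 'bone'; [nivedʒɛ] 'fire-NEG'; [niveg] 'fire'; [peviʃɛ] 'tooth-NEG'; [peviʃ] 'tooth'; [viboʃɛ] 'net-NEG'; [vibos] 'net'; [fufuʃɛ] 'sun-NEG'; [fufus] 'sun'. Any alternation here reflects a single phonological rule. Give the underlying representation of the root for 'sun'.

/fufus/

The root 'sun' surfaces as [fufuʃɛ] and [fufus], with a stem-final [ʃ] ~ [s] alternation.
But 'tooth' keeps [ʃ] in both environments ([peviʃɛ], [peviʃ]), so there is no rule changing /ʃ/ to [s] in isolation.
Therefore /s/ is basic and [ʃ] is derived by palatalization before a front vowel (/g/ and /s/ become palato-alveolar [dʒ] and [ʃ] before a front vowel).
Hence 'sun' is /fufus/ underlyingly.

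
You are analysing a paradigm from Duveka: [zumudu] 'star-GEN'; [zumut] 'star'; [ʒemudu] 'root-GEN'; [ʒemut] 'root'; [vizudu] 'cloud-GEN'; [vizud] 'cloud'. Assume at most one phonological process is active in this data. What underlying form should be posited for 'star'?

/zumut/

'star' shows [d] ~ [t] at the end of the stem ([zumudu] vs [zumut]).
But 'cloud' keeps [d] in both environments ([vizudu], [vizud]), so there is no rule changing /d/ to [t] in isolation.
The underlying segment must be /t/; voiceless stops become voiced between vowels, yielding [d] there.
The underlying form of 'star' is therefore /zumut/.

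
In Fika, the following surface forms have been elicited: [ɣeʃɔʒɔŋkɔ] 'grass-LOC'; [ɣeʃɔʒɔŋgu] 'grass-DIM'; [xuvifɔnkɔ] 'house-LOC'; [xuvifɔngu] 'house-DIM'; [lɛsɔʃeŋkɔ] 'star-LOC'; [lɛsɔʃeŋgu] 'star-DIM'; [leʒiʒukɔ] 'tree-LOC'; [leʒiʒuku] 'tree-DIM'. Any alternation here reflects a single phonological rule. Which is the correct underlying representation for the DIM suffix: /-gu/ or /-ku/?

/-gu/

The DIM morpheme has two allomorphs, [-gu] and [-ku].
By contrast the LOC suffix keeps its initial [k] throughout — that segment must be underlying.
The DIM suffix is therefore /-gu/ underlyingly, with post-vocalic devoicing: voiced stops become voiceless after a vowel.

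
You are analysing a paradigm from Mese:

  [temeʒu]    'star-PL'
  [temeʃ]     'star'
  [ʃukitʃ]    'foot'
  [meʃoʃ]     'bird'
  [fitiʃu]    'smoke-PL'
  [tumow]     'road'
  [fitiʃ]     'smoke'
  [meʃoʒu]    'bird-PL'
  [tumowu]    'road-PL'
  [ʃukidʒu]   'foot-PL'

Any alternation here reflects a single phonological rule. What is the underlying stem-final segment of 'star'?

/ʒ/

'star' shows [ʒ] ~ [ʃ] at the end of the stem ([temeʒu] vs [temeʃ]).
The stem 'smoke' ([fitiʃu], [fitiʃ]) shows [ʃ] unchanged in both environments, so [ʃ] cannot be basic with [ʒ] derived before the PL suffix.
So /ʒ/ is underlying, and a rule of word-final obstruent devoicing — voiced obstruents become voiceless word-finally — gives [ʃ].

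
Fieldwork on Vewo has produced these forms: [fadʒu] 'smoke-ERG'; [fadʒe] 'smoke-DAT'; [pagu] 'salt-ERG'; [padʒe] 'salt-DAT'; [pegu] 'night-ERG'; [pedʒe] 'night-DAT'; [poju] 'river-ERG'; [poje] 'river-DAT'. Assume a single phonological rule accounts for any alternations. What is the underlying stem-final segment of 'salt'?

'salt' shows [g] ~ [dʒ] at the end of the stem ([pagu] vs [padʒe]).
The stem 'smoke' ([fadʒu], [fadʒe]) shows [dʒ] unchanged in both environments, so [dʒ] cannot be basic with [g] derived before the ERG suffix.
Therefore /g/ is basic and [dʒ] is derived by palatalization before a front vowel (/g/ becomes palato-alveolar [dʒ] before a front vowel).

/g/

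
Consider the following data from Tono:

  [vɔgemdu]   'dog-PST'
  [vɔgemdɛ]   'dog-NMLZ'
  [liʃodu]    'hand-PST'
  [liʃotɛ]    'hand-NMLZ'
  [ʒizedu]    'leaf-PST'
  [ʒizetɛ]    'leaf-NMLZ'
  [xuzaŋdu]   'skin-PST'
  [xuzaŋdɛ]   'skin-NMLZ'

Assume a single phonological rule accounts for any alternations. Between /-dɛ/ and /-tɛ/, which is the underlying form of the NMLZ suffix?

/-tɛ/

The NMLZ suffix surfaces as [-dɛ] and [-tɛ], depending on the final segment of the stem.
The PST suffix, which begins with [d], is invariant after every stem; so [d] is not altered by any rule here.
The NMLZ suffix is therefore /-tɛ/ underlyingly, with post-nasal voicing: voiceless stops become voiced after a nasal.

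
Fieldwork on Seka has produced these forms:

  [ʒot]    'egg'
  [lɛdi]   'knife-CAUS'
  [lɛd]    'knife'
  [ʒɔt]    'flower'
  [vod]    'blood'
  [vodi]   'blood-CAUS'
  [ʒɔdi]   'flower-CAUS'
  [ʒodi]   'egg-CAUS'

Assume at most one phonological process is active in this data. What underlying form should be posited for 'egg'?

'egg' shows [t] ~ [d] at the end of the stem ([ʒot] vs [ʒodi]).
Compare 'blood', with invariant [d] in [vod] and [vodi]: an analysis with underlying /d/ and a rule producing [t] in isolation would wrongly predict alternation here too.
The alternation reflects intervocalic voicing: voiceless stops become voiced between vowels. /t/ is underlying.
The underlying form of 'egg' is therefore /ʒot/.

/ʒot/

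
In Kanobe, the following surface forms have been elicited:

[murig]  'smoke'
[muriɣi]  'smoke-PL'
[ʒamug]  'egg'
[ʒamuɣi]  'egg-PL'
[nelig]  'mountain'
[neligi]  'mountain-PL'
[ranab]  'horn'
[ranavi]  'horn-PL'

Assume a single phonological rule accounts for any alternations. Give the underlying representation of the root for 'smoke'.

The root 'smoke' surfaces as [murig] and [muriɣi], with a stem-final [g] ~ [ɣ] alternation.
But 'mountain' keeps [g] in both environments ([nelig], [neligi]), so there is no rule changing /g/ to [ɣ] before the PL suffix.
The alternation reflects word-final hardening: voiced fricatives become stops word-finally. /ɣ/ is underlying.

/muriɣ/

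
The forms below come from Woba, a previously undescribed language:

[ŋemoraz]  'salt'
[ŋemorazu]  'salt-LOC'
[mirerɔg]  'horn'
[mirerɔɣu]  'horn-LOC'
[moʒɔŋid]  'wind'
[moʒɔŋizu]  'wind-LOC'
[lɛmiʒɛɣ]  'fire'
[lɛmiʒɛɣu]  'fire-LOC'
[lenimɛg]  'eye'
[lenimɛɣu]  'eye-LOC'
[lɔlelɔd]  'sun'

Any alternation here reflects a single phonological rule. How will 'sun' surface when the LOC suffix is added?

The root 'wind' surfaces as [moʒɔŋid] and [moʒɔŋizu], with a stem-final [d] ~ [z] alternation.
Compare 'salt', with invariant [z] in [ŋemoraz] and [ŋemorazu]: an analysis with underlying /z/ and a rule producing [d] in isolation would wrongly predict alternation here too.
The alternation reflects intervocalic spirantization: voiced stops become fricatives between vowels. /d/ is underlying.
The one attested form of 'sun', [lɔlelɔd], shows underlying /lɔlelɔd/. Applying the same rule between vowels gives [lɔlelɔzu].

[lɔlelɔzu]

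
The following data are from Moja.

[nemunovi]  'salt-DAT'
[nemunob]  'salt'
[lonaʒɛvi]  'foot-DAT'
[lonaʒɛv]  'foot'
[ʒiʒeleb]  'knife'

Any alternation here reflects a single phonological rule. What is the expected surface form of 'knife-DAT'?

The root 'salt' surfaces as [nemunovi] and [nemunob], with a stem-final [v] ~ [b] alternation.
But 'foot' keeps [v] in both environments ([lonaʒɛvi], [lonaʒɛv]), so there is no rule changing /v/ to [b] in isolation.
The alternation reflects intervocalic spirantization: voiced stops become fricatives between vowels. /b/ is underlying.
From [ʒiʒeleb] the stem 'knife' is /ʒiʒeleb/; between vowels this yields [ʒiʒelevi].

[ʒiʒelevi]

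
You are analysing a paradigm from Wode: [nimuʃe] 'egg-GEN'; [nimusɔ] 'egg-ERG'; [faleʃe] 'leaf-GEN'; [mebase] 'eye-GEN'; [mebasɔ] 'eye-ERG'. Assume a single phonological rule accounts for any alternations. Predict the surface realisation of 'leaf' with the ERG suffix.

[falesɔ]

'egg' shows [ʃ] ~ [s] at the end of the stem ([nimuʃe] vs [nimusɔ]).
The stem 'eye' ([mebase], [mebasɔ]) shows [s] unchanged in both environments, so [s] cannot be basic with [ʃ] derived before the GEN suffix.
The underlying segment must be /ʃ/; palato-alveolar /ʃ/ becomes [s] when no front vowel follows, yielding [s] there.
From [faleʃe] the stem 'leaf' is /faleʃ/; when no front vowel follows this yields [falesɔ].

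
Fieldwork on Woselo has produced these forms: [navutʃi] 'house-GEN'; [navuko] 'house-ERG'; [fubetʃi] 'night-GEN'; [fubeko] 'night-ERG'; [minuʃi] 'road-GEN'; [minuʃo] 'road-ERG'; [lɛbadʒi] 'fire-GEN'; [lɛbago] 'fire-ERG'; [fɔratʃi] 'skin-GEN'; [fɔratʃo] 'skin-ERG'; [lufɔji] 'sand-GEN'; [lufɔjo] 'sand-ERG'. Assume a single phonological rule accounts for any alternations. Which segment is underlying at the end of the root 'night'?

/k/

'night' shows [tʃ] ~ [k] at the end of the stem ([fubetʃi] vs [fubeko]).
Compare 'skin', with invariant [tʃ] in [fɔratʃi] and [fɔratʃo]: an analysis with underlying /tʃ/ and a rule producing [k] before the ERG suffix would wrongly predict alternation here too.
The alternation reflects palatalization before a front vowel: /k/ and /g/ become palato-alveolar [tʃ] and [dʒ] before a front vowel. /k/ is underlying.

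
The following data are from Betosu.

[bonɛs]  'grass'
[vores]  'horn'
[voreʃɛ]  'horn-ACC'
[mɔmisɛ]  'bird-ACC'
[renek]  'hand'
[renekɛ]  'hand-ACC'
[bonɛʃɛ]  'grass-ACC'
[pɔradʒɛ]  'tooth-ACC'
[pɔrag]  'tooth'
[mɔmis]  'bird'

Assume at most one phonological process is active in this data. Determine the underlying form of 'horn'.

The stem for 'horn' ends in [ʃ] in [voreʃɛ] but [s] in [vores].
Compare 'bird', with invariant [s] in [mɔmisɛ] and [mɔmis]: an analysis with underlying /s/ and a rule producing [ʃ] before the ACC suffix would wrongly predict alternation here too.
So /ʃ/ is underlying, and a rule of depalatalization — palato-alveolar /dʒ/ and /ʃ/ become [g] and [s] when no front vowel follows — gives [s].

/voreʃ/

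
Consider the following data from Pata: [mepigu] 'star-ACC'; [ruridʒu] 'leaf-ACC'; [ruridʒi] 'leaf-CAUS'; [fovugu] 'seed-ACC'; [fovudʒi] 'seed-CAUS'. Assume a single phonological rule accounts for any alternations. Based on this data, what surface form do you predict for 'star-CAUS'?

[mepidʒi]

The stem for 'seed' ends in [g] in [fovugu] but [dʒ] in [fovudʒi].
But 'leaf' keeps [dʒ] in both environments ([ruridʒu], [ruridʒi]), so there is no rule changing /dʒ/ to [g] before the ACC suffix.
So /g/ is underlying, and a rule of palatalization before a front vowel — /g/ becomes palato-alveolar [dʒ] before a front vowel — gives [dʒ].
The one attested form of 'star', [mepigu], shows underlying /mepig/. Applying the same rule before a front vowel gives [mepidʒi].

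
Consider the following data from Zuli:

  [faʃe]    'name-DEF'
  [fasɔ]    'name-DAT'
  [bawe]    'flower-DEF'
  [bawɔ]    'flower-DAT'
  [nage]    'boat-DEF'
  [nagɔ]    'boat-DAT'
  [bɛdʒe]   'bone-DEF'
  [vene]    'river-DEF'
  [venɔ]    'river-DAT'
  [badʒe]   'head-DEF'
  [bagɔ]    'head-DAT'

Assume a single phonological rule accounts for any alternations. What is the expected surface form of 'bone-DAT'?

[bɛgɔ]

The stem for 'head' ends in [dʒ] in [badʒe] but [g] in [bagɔ].
But 'boat' keeps [g] in both environments ([nage], [nagɔ]), so there is no rule changing /g/ to [dʒ] before the DEF suffix.
The alternation reflects depalatalization: palato-alveolar /dʒ/ and /ʃ/ become [g] and [s] when no front vowel follows. /dʒ/ is underlying.
From [bɛdʒe] the stem 'bone' is /bɛdʒ/; when no front vowel follows this yields [bɛgɔ].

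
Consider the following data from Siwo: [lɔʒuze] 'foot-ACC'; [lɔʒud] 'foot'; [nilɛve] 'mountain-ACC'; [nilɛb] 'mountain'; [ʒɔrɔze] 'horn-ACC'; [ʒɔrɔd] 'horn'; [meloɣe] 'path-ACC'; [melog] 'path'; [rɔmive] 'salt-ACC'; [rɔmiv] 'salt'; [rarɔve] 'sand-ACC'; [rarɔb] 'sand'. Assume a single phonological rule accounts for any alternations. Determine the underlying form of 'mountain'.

/nilɛb/

The stem for 'mountain' ends in [v] in [nilɛve] but [b] in [nilɛb].
If /v/ were underlying and a rule turned it into [b] in isolation, 'salt' would also alternate; but it has [v] in both [rɔmive] and [rɔmiv].
The alternation reflects intervocalic spirantization: voiced stops become fricatives between vowels. /b/ is underlying.
So 'mountain' = /nilɛb/.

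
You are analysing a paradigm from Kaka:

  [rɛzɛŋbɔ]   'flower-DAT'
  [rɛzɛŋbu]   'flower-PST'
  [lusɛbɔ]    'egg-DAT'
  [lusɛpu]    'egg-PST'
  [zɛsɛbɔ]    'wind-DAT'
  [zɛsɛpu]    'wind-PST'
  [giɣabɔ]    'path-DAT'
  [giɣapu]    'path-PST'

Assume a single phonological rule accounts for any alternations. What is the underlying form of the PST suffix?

/-pu/

The PST suffix surfaces as [-bu] and [-pu], depending on the final segment of the stem.
By contrast the DAT suffix keeps its initial [b] throughout — that segment must be underlying.
So the underlying form is /-pu/, and voiceless stops become voiced after a nasal.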